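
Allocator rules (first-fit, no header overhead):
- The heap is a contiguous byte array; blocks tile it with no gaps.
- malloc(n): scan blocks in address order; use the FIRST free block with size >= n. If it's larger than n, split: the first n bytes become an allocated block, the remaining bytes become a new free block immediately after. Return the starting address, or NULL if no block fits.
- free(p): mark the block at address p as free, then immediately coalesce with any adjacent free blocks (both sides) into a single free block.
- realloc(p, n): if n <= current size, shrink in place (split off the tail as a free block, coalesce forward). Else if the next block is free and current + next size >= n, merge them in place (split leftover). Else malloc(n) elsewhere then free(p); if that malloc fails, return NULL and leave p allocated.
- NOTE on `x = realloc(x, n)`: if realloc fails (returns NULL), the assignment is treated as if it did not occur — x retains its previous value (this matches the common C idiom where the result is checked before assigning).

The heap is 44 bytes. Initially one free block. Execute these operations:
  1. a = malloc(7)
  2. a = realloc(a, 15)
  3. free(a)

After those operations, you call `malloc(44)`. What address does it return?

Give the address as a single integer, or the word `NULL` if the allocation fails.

Op 1: a = malloc(7) -> a = 0; heap: [0-6 ALLOC][7-43 FREE]
Op 2: a = realloc(a, 15) -> a = 0; heap: [0-14 ALLOC][15-43 FREE]
Op 3: free(a) -> (freed a); heap: [0-43 FREE]
malloc(44): first-fit scan over [0-43 FREE] -> 0

Answer: 0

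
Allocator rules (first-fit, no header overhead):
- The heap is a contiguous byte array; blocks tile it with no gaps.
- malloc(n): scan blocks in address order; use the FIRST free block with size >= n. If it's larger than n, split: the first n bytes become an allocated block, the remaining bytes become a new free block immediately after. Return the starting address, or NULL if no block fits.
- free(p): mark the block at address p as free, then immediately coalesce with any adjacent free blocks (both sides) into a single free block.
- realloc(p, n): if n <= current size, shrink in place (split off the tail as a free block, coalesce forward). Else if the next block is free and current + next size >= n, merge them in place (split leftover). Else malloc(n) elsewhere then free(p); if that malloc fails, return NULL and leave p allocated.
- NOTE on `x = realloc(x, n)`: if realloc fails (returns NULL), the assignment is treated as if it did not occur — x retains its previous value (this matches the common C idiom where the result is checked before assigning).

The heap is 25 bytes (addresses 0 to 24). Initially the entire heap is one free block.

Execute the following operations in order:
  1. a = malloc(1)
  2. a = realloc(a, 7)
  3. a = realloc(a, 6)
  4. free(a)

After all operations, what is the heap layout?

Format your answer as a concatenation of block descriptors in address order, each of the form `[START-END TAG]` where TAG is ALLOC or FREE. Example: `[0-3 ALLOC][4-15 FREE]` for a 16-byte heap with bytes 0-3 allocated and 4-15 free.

Op 1: a = malloc(1) -> a = 0; heap: [0-0 ALLOC][1-24 FREE]
Op 2: a = realloc(a, 7) -> a = 0; heap: [0-6 ALLOC][7-24 FREE]
Op 3: a = realloc(a, 6) -> a = 0; heap: [0-5 ALLOC][6-24 FREE]
Op 4: free(a) -> (freed a); heap: [0-24 FREE]

Answer: [0-24 FREE]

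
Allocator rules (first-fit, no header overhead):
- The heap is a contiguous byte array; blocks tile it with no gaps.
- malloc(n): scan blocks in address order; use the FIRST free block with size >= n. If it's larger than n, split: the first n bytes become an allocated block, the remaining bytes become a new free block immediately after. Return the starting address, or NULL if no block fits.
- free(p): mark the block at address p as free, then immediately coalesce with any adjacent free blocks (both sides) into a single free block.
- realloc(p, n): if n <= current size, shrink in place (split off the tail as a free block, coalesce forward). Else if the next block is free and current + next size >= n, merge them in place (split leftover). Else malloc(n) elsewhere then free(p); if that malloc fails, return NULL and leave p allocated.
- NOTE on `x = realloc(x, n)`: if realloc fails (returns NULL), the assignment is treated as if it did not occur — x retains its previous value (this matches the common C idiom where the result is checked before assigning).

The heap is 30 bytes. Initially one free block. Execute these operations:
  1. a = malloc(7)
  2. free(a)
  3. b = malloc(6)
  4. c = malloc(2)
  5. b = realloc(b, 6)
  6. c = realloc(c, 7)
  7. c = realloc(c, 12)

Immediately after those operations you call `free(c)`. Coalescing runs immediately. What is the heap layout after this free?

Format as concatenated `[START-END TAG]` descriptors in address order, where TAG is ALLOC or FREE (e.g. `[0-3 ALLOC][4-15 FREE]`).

Answer: [0-5 ALLOC][6-29 FREE]

Derivation:
Op 1: a = malloc(7) -> a = 0; heap: [0-6 ALLOC][7-29 FREE]
Op 2: free(a) -> (freed a); heap: [0-29 FREE]
Op 3: b = malloc(6) -> b = 0; heap: [0-5 ALLOC][6-29 FREE]
Op 4: c = malloc(2) -> c = 6; heap: [0-5 ALLOC][6-7 ALLOC][8-29 FREE]
Op 5: b = realloc(b, 6) -> b = 0; heap: [0-5 ALLOC][6-7 ALLOC][8-29 FREE]
Op 6: c = realloc(c, 7) -> c = 6; heap: [0-5 ALLOC][6-12 ALLOC][13-29 FREE]
Op 7: c = realloc(c, 12) -> c = 6; heap: [0-5 ALLOC][6-17 ALLOC][18-29 FREE]
free(c): c = 6 -> block [6-17 ALLOC]; mark free, coalesce with adjacent free neighbors -> [0-5 ALLOC][6-29 FREE]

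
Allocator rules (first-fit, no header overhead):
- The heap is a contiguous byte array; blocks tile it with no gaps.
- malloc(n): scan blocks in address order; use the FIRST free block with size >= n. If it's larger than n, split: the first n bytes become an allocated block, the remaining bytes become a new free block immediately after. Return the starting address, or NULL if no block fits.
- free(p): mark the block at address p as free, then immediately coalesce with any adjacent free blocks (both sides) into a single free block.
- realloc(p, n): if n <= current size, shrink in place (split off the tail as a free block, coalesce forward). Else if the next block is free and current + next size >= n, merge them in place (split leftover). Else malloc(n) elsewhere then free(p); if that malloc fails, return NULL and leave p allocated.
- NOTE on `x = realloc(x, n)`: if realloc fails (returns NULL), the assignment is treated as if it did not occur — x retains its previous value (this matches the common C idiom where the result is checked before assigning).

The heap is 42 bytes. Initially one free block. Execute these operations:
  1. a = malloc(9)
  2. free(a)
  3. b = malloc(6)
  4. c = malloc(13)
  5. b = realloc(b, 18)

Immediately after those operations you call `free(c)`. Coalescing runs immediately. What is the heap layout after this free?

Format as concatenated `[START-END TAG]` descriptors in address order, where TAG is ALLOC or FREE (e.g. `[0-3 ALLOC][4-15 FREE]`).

Answer: [0-18 FREE][19-36 ALLOC][37-41 FREE]

Derivation:
Op 1: a = malloc(9) -> a = 0; heap: [0-8 ALLOC][9-41 FREE]
Op 2: free(a) -> (freed a); heap: [0-41 FREE]
Op 3: b = malloc(6) -> b = 0; heap: [0-5 ALLOC][6-41 FREE]
Op 4: c = malloc(13) -> c = 6; heap: [0-5 ALLOC][6-18 ALLOC][19-41 FREE]
Op 5: b = realloc(b, 18) -> b = 19; heap: [0-5 FREE][6-18 ALLOC][19-36 ALLOC][37-41 FREE]
free(c): c = 6 -> block [6-18 ALLOC]; mark free, coalesce with adjacent free neighbors -> [0-18 FREE][19-36 ALLOC][37-41 FREE]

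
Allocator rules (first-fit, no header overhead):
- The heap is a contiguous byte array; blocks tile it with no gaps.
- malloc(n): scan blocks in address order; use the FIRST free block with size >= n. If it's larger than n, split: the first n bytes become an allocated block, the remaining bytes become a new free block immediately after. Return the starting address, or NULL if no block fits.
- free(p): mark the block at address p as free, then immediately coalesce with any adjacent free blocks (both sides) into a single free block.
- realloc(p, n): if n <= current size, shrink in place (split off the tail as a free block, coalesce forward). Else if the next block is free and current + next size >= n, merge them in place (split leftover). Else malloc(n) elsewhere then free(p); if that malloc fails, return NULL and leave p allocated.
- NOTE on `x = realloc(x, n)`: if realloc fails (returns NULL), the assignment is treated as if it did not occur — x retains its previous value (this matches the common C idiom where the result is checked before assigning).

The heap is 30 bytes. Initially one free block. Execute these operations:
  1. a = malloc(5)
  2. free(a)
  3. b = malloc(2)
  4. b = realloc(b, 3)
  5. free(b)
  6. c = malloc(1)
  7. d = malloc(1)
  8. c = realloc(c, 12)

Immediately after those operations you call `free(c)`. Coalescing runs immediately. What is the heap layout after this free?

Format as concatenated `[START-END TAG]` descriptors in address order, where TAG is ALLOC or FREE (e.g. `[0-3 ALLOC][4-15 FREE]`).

Op 1: a = malloc(5) -> a = 0; heap: [0-4 ALLOC][5-29 FREE]
Op 2: free(a) -> (freed a); heap: [0-29 FREE]
Op 3: b = malloc(2) -> b = 0; heap: [0-1 ALLOC][2-29 FREE]
Op 4: b = realloc(b, 3) -> b = 0; heap: [0-2 ALLOC][3-29 FREE]
Op 5: free(b) -> (freed b); heap: [0-29 FREE]
Op 6: c = malloc(1) -> c = 0; heap: [0-0 ALLOC][1-29 FREE]
Op 7: d = malloc(1) -> d = 1; heap: [0-0 ALLOC][1-1 ALLOC][2-29 FREE]
Op 8: c = realloc(c, 12) -> c = 2; heap: [0-0 FREE][1-1 ALLOC][2-13 ALLOC][14-29 FREE]
free(c): c = 2 -> block [2-13 ALLOC]; mark free, coalesce with adjacent free neighbors -> [0-0 FREE][1-1 ALLOC][2-29 FREE]

Answer: [0-0 FREE][1-1 ALLOC][2-29 FREE]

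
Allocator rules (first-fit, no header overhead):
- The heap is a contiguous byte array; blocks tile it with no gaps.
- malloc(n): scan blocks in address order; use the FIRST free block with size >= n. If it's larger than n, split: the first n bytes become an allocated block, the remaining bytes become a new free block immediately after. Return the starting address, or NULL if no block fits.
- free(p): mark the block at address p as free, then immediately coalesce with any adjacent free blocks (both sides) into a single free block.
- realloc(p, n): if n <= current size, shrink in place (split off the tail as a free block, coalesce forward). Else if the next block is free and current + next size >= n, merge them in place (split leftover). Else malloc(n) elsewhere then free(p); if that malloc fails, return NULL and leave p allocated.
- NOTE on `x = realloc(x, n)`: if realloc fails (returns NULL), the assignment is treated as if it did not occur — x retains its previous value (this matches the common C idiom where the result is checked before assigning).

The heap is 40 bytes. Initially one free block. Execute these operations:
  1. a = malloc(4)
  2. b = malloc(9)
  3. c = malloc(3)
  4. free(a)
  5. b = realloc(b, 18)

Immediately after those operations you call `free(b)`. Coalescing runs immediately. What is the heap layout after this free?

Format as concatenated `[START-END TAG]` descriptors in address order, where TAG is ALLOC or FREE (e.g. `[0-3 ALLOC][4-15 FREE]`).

Answer: [0-12 FREE][13-15 ALLOC][16-39 FREE]

Derivation:
Op 1: a = malloc(4) -> a = 0; heap: [0-3 ALLOC][4-39 FREE]
Op 2: b = malloc(9) -> b = 4; heap: [0-3 ALLOC][4-12 ALLOC][13-39 FREE]
Op 3: c = malloc(3) -> c = 13; heap: [0-3 ALLOC][4-12 ALLOC][13-15 ALLOC][16-39 FREE]
Op 4: free(a) -> (freed a); heap: [0-3 FREE][4-12 ALLOC][13-15 ALLOC][16-39 FREE]
Op 5: b = realloc(b, 18) -> b = 16; heap: [0-12 FREE][13-15 ALLOC][16-33 ALLOC][34-39 FREE]
free(b): b = 16 -> block [16-33 ALLOC]; mark free, coalesce with adjacent free neighbors -> [0-12 FREE][13-15 ALLOC][16-39 FREE]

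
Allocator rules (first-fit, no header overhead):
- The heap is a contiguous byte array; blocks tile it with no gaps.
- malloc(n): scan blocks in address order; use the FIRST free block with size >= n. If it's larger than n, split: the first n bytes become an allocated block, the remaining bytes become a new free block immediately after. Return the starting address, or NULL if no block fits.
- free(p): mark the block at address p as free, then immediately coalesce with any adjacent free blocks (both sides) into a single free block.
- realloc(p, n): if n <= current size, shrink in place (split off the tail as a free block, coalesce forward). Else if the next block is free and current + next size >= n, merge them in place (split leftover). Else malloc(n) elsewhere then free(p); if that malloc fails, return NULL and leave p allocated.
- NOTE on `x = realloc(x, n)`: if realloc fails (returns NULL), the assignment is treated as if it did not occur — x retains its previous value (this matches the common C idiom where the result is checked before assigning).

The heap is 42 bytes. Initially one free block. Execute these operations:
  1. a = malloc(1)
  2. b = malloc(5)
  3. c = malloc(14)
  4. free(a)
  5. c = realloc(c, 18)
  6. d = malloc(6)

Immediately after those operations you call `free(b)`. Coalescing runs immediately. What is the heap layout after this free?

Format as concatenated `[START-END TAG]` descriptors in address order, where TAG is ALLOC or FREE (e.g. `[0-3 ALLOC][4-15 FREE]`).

Op 1: a = malloc(1) -> a = 0; heap: [0-0 ALLOC][1-41 FREE]
Op 2: b = malloc(5) -> b = 1; heap: [0-0 ALLOC][1-5 ALLOC][6-41 FREE]
Op 3: c = malloc(14) -> c = 6; heap: [0-0 ALLOC][1-5 ALLOC][6-19 ALLOC][20-41 FREE]
Op 4: free(a) -> (freed a); heap: [0-0 FREE][1-5 ALLOC][6-19 ALLOC][20-41 FREE]
Op 5: c = realloc(c, 18) -> c = 6; heap: [0-0 FREE][1-5 ALLOC][6-23 ALLOC][24-41 FREE]
Op 6: d = malloc(6) -> d = 24; heap: [0-0 FREE][1-5 ALLOC][6-23 ALLOC][24-29 ALLOC][30-41 FREE]
free(b): b = 1 -> block [1-5 ALLOC]; mark free, coalesce with adjacent free neighbors -> [0-5 FREE][6-23 ALLOC][24-29 ALLOC][30-41 FREE]

Answer: [0-5 FREE][6-23 ALLOC][24-29 ALLOC][30-41 FREE]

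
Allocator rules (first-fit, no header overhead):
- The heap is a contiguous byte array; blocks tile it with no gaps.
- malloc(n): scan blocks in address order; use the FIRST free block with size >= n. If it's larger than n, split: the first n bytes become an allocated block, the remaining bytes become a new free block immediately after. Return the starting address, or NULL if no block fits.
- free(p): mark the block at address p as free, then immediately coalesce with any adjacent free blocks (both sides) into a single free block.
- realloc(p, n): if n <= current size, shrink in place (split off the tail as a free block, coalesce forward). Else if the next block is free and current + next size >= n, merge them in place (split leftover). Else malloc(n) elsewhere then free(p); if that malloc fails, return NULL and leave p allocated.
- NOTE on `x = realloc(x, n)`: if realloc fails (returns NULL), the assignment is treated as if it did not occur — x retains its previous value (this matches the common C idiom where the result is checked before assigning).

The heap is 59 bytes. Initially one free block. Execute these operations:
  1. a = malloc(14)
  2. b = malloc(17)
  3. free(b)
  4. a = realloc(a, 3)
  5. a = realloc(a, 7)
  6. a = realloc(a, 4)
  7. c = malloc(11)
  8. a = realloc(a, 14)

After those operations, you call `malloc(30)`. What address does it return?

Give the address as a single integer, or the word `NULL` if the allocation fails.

Answer: 29

Derivation:
Op 1: a = malloc(14) -> a = 0; heap: [0-13 ALLOC][14-58 FREE]
Op 2: b = malloc(17) -> b = 14; heap: [0-13 ALLOC][14-30 ALLOC][31-58 FREE]
Op 3: free(b) -> (freed b); heap: [0-13 ALLOC][14-58 FREE]
Op 4: a = realloc(a, 3) -> a = 0; heap: [0-2 ALLOC][3-58 FREE]
Op 5: a = realloc(a, 7) -> a = 0; heap: [0-6 ALLOC][7-58 FREE]
Op 6: a = realloc(a, 4) -> a = 0; heap: [0-3 ALLOC][4-58 FREE]
Op 7: c = malloc(11) -> c = 4; heap: [0-3 ALLOC][4-14 ALLOC][15-58 FREE]
Op 8: a = realloc(a, 14) -> a = 15; heap: [0-3 FREE][4-14 ALLOC][15-28 ALLOC][29-58 FREE]
malloc(30): first-fit scan over [0-3 FREE][4-14 ALLOC][15-28 ALLOC][29-58 FREE] -> 29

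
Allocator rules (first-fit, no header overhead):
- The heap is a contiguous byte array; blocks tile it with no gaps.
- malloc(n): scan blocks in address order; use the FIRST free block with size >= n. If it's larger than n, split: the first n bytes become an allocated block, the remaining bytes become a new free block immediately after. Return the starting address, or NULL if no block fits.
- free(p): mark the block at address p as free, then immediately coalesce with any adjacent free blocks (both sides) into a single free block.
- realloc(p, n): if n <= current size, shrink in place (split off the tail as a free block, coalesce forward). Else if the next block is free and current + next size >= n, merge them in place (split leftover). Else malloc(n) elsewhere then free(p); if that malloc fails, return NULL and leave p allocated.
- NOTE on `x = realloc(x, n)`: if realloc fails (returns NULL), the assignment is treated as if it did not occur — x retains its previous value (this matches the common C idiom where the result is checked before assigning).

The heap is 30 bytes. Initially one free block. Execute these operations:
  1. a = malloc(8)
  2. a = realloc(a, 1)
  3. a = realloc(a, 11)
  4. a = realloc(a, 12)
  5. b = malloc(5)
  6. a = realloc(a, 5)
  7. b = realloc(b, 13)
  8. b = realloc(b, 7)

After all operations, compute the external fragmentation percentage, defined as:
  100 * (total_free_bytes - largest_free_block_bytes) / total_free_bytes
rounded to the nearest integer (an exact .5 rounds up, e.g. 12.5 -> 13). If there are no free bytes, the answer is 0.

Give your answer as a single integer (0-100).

Op 1: a = malloc(8) -> a = 0; heap: [0-7 ALLOC][8-29 FREE]
Op 2: a = realloc(a, 1) -> a = 0; heap: [0-0 ALLOC][1-29 FREE]
Op 3: a = realloc(a, 11) -> a = 0; heap: [0-10 ALLOC][11-29 FREE]
Op 4: a = realloc(a, 12) -> a = 0; heap: [0-11 ALLOC][12-29 FREE]
Op 5: b = malloc(5) -> b = 12; heap: [0-11 ALLOC][12-16 ALLOC][17-29 FREE]
Op 6: a = realloc(a, 5) -> a = 0; heap: [0-4 ALLOC][5-11 FREE][12-16 ALLOC][17-29 FREE]
Op 7: b = realloc(b, 13) -> b = 12; heap: [0-4 ALLOC][5-11 FREE][12-24 ALLOC][25-29 FREE]
Op 8: b = realloc(b, 7) -> b = 12; heap: [0-4 ALLOC][5-11 FREE][12-18 ALLOC][19-29 FREE]
Free blocks: [7 11] total_free=18 largest=11 -> 100*(18-11)/18 = 700/18 ≈ 38.889 -> rounds to 39

Answer: 39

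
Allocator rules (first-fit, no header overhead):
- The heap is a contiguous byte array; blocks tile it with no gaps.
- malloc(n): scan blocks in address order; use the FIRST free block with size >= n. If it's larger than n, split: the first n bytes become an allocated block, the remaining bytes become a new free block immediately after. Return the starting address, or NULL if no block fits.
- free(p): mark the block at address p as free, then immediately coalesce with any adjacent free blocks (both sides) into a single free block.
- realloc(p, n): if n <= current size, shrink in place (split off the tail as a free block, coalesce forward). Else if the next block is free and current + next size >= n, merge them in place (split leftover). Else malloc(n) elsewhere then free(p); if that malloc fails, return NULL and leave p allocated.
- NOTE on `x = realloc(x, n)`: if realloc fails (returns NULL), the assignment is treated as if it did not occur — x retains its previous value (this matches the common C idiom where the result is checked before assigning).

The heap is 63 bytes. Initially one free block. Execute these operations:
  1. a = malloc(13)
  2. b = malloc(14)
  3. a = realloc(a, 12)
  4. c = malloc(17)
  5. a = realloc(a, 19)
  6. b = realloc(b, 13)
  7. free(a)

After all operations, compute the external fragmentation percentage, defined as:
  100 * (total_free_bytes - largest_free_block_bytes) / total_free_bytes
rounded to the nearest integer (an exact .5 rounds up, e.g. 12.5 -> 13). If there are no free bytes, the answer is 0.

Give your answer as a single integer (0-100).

Op 1: a = malloc(13) -> a = 0; heap: [0-12 ALLOC][13-62 FREE]
Op 2: b = malloc(14) -> b = 13; heap: [0-12 ALLOC][13-26 ALLOC][27-62 FREE]
Op 3: a = realloc(a, 12) -> a = 0; heap: [0-11 ALLOC][12-12 FREE][13-26 ALLOC][27-62 FREE]
Op 4: c = malloc(17) -> c = 27; heap: [0-11 ALLOC][12-12 FREE][13-26 ALLOC][27-43 ALLOC][44-62 FREE]
Op 5: a = realloc(a, 19) -> a = 44; heap: [0-12 FREE][13-26 ALLOC][27-43 ALLOC][44-62 ALLOC]
Op 6: b = realloc(b, 13) -> b = 13; heap: [0-12 FREE][13-25 ALLOC][26-26 FREE][27-43 ALLOC][44-62 ALLOC]
Op 7: free(a) -> (freed a); heap: [0-12 FREE][13-25 ALLOC][26-26 FREE][27-43 ALLOC][44-62 FREE]
Free blocks: [13 1 19] total_free=33 largest=19 -> 100*(33-19)/33 = 1400/33 ≈ 42.424 -> rounds to 42

Answer: 42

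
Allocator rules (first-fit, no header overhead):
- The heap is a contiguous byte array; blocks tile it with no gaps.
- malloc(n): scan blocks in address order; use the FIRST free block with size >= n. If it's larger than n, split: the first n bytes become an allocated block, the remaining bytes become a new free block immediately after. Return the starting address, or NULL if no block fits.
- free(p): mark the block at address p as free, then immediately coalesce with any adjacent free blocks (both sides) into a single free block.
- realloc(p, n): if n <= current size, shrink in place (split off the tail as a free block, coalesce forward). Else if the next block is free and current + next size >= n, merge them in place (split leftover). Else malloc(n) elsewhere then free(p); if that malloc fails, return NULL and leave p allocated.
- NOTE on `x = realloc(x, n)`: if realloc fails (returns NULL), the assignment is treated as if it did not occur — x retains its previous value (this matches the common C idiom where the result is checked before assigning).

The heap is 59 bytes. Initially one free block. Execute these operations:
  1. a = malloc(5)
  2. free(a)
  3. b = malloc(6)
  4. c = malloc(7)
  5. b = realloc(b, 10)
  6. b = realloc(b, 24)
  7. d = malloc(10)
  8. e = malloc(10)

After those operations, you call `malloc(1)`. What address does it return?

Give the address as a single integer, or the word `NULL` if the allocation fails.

Answer: 0

Derivation:
Op 1: a = malloc(5) -> a = 0; heap: [0-4 ALLOC][5-58 FREE]
Op 2: free(a) -> (freed a); heap: [0-58 FREE]
Op 3: b = malloc(6) -> b = 0; heap: [0-5 ALLOC][6-58 FREE]
Op 4: c = malloc(7) -> c = 6; heap: [0-5 ALLOC][6-12 ALLOC][13-58 FREE]
Op 5: b = realloc(b, 10) -> b = 13; heap: [0-5 FREE][6-12 ALLOC][13-22 ALLOC][23-58 FREE]
Op 6: b = realloc(b, 24) -> b = 13; heap: [0-5 FREE][6-12 ALLOC][13-36 ALLOC][37-58 FREE]
Op 7: d = malloc(10) -> d = 37; heap: [0-5 FREE][6-12 ALLOC][13-36 ALLOC][37-46 ALLOC][47-58 FREE]
Op 8: e = malloc(10) -> e = 47; heap: [0-5 FREE][6-12 ALLOC][13-36 ALLOC][37-46 ALLOC][47-56 ALLOC][57-58 FREE]
malloc(1): first-fit scan over [0-5 FREE][6-12 ALLOC][13-36 ALLOC][37-46 ALLOC][47-56 ALLOC][57-58 FREE] -> 0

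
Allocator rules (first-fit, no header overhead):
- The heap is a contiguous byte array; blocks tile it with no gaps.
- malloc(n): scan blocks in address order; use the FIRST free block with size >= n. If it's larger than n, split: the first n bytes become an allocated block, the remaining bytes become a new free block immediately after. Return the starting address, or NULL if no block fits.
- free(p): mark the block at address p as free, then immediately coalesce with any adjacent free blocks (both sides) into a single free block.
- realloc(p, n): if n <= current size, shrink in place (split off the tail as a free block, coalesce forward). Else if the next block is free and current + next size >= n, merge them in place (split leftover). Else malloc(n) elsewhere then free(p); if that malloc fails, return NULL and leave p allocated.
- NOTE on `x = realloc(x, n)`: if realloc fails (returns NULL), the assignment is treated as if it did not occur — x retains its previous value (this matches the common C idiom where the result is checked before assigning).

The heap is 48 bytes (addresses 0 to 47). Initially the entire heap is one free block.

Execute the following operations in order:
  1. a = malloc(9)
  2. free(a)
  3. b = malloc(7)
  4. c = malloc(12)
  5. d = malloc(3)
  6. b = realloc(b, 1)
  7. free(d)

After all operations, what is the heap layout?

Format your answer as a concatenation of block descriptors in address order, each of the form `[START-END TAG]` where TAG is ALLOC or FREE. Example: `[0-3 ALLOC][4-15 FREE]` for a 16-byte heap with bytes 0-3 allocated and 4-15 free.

Answer: [0-0 ALLOC][1-6 FREE][7-18 ALLOC][19-47 FREE]

Derivation:
Op 1: a = malloc(9) -> a = 0; heap: [0-8 ALLOC][9-47 FREE]
Op 2: free(a) -> (freed a); heap: [0-47 FREE]
Op 3: b = malloc(7) -> b = 0; heap: [0-6 ALLOC][7-47 FREE]
Op 4: c = malloc(12) -> c = 7; heap: [0-6 ALLOC][7-18 ALLOC][19-47 FREE]
Op 5: d = malloc(3) -> d = 19; heap: [0-6 ALLOC][7-18 ALLOC][19-21 ALLOC][22-47 FREE]
Op 6: b = realloc(b, 1) -> b = 0; heap: [0-0 ALLOC][1-6 FREE][7-18 ALLOC][19-21 ALLOC][22-47 FREE]
Op 7: free(d) -> (freed d); heap: [0-0 ALLOC][1-6 FREE][7-18 ALLOC][19-47 FREE]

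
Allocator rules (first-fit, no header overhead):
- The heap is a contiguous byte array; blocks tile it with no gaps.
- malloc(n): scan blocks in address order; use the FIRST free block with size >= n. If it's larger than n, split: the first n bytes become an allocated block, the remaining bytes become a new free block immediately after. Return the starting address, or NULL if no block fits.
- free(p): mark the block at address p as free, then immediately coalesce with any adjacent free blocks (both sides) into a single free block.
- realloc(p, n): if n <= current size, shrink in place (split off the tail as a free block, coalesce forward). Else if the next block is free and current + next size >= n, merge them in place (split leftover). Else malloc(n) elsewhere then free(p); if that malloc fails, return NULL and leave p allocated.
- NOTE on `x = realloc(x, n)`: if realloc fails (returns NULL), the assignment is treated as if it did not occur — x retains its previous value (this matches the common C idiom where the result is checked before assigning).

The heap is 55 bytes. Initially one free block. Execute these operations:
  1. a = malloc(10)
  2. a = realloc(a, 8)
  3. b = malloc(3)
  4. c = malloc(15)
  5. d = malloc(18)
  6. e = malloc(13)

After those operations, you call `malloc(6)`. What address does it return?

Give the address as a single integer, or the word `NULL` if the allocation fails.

Op 1: a = malloc(10) -> a = 0; heap: [0-9 ALLOC][10-54 FREE]
Op 2: a = realloc(a, 8) -> a = 0; heap: [0-7 ALLOC][8-54 FREE]
Op 3: b = malloc(3) -> b = 8; heap: [0-7 ALLOC][8-10 ALLOC][11-54 FREE]
Op 4: c = malloc(15) -> c = 11; heap: [0-7 ALLOC][8-10 ALLOC][11-25 ALLOC][26-54 FREE]
Op 5: d = malloc(18) -> d = 26; heap: [0-7 ALLOC][8-10 ALLOC][11-25 ALLOC][26-43 ALLOC][44-54 FREE]
Op 6: e = malloc(13) -> e = NULL; heap: [0-7 ALLOC][8-10 ALLOC][11-25 ALLOC][26-43 ALLOC][44-54 FREE]
malloc(6): first-fit scan over [0-7 ALLOC][8-10 ALLOC][11-25 ALLOC][26-43 ALLOC][44-54 FREE] -> 44

Answer: 44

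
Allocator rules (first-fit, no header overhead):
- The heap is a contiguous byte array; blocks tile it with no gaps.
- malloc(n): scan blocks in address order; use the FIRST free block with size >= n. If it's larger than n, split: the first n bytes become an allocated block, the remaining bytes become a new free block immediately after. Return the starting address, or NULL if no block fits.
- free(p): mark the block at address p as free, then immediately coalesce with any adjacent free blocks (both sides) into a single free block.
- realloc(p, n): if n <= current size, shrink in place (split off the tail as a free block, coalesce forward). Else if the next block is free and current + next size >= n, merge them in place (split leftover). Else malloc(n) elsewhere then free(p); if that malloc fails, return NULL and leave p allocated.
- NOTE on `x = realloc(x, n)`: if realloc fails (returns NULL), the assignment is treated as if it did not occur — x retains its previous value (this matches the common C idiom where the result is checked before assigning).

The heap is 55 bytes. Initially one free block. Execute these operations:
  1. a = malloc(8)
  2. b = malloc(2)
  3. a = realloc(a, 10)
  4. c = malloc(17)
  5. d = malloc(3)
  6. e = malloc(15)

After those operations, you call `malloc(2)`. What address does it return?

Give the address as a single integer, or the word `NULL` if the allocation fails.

Answer: 3

Derivation:
Op 1: a = malloc(8) -> a = 0; heap: [0-7 ALLOC][8-54 FREE]
Op 2: b = malloc(2) -> b = 8; heap: [0-7 ALLOC][8-9 ALLOC][10-54 FREE]
Op 3: a = realloc(a, 10) -> a = 10; heap: [0-7 FREE][8-9 ALLOC][10-19 ALLOC][20-54 FREE]
Op 4: c = malloc(17) -> c = 20; heap: [0-7 FREE][8-9 ALLOC][10-19 ALLOC][20-36 ALLOC][37-54 FREE]
Op 5: d = malloc(3) -> d = 0; heap: [0-2 ALLOC][3-7 FREE][8-9 ALLOC][10-19 ALLOC][20-36 ALLOC][37-54 FREE]
Op 6: e = malloc(15) -> e = 37; heap: [0-2 ALLOC][3-7 FREE][8-9 ALLOC][10-19 ALLOC][20-36 ALLOC][37-51 ALLOC][52-54 FREE]
malloc(2): first-fit scan over [0-2 ALLOC][3-7 FREE][8-9 ALLOC][10-19 ALLOC][20-36 ALLOC][37-51 ALLOC][52-54 FREE] -> 3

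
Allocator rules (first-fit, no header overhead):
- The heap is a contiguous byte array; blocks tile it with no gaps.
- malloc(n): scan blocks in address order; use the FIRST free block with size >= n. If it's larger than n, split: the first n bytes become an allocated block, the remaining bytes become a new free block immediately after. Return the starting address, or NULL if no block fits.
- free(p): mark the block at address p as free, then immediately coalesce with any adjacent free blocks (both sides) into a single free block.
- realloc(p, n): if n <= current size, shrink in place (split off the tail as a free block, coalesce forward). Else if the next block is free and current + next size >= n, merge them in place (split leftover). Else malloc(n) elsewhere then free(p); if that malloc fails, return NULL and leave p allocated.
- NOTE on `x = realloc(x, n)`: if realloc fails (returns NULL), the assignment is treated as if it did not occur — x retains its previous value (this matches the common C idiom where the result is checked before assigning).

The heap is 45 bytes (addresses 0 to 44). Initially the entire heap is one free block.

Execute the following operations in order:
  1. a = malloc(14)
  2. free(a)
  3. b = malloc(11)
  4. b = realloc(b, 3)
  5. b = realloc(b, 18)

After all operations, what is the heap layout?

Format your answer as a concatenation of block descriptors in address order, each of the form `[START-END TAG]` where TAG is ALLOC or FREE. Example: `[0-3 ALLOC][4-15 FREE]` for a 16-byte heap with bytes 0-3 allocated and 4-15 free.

Op 1: a = malloc(14) -> a = 0; heap: [0-13 ALLOC][14-44 FREE]
Op 2: free(a) -> (freed a); heap: [0-44 FREE]
Op 3: b = malloc(11) -> b = 0; heap: [0-10 ALLOC][11-44 FREE]
Op 4: b = realloc(b, 3) -> b = 0; heap: [0-2 ALLOC][3-44 FREE]
Op 5: b = realloc(b, 18) -> b = 0; heap: [0-17 ALLOC][18-44 FREE]

Answer: [0-17 ALLOC][18-44 FREE]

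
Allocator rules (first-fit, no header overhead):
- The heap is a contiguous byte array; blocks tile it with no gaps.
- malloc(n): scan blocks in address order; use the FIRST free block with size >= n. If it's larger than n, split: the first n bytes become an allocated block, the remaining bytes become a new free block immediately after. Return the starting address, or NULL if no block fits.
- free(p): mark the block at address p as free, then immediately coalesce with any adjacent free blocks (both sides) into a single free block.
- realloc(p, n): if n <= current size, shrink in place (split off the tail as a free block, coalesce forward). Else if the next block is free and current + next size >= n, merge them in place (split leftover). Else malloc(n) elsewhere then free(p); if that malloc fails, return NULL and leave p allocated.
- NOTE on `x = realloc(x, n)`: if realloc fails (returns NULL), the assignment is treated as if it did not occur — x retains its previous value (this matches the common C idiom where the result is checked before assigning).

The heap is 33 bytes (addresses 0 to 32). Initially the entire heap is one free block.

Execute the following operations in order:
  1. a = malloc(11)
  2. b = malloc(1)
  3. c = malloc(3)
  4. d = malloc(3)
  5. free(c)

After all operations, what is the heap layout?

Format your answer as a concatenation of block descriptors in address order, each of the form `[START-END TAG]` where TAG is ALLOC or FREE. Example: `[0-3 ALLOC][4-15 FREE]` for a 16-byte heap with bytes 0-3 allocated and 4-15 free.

Op 1: a = malloc(11) -> a = 0; heap: [0-10 ALLOC][11-32 FREE]
Op 2: b = malloc(1) -> b = 11; heap: [0-10 ALLOC][11-11 ALLOC][12-32 FREE]
Op 3: c = malloc(3) -> c = 12; heap: [0-10 ALLOC][11-11 ALLOC][12-14 ALLOC][15-32 FREE]
Op 4: d = malloc(3) -> d = 15; heap: [0-10 ALLOC][11-11 ALLOC][12-14 ALLOC][15-17 ALLOC][18-32 FREE]
Op 5: free(c) -> (freed c); heap: [0-10 ALLOC][11-11 ALLOC][12-14 FREE][15-17 ALLOC][18-32 FREE]

Answer: [0-10 ALLOC][11-11 ALLOC][12-14 FREE][15-17 ALLOC][18-32 FREE]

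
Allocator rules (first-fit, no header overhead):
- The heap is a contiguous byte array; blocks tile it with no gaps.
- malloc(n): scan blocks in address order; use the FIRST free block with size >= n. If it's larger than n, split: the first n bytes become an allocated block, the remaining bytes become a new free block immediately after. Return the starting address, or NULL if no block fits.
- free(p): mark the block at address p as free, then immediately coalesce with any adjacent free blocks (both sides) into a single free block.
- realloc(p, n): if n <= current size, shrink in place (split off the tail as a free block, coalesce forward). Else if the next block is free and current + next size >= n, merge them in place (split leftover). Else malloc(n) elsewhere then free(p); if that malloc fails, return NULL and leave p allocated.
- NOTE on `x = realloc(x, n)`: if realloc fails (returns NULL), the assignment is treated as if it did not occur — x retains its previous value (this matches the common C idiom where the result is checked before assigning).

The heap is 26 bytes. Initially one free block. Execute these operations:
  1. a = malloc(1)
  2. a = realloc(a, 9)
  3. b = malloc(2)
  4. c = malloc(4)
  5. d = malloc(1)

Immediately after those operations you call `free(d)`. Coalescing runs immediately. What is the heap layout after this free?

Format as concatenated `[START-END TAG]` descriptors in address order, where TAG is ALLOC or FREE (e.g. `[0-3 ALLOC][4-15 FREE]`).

Op 1: a = malloc(1) -> a = 0; heap: [0-0 ALLOC][1-25 FREE]
Op 2: a = realloc(a, 9) -> a = 0; heap: [0-8 ALLOC][9-25 FREE]
Op 3: b = malloc(2) -> b = 9; heap: [0-8 ALLOC][9-10 ALLOC][11-25 FREE]
Op 4: c = malloc(4) -> c = 11; heap: [0-8 ALLOC][9-10 ALLOC][11-14 ALLOC][15-25 FREE]
Op 5: d = malloc(1) -> d = 15; heap: [0-8 ALLOC][9-10 ALLOC][11-14 ALLOC][15-15 ALLOC][16-25 FREE]
free(d): d = 15 -> block [15-15 ALLOC]; mark free, coalesce with adjacent free neighbors -> [0-8 ALLOC][9-10 ALLOC][11-14 ALLOC][15-25 FREE]

Answer: [0-8 ALLOC][9-10 ALLOC][11-14 ALLOC][15-25 FREE]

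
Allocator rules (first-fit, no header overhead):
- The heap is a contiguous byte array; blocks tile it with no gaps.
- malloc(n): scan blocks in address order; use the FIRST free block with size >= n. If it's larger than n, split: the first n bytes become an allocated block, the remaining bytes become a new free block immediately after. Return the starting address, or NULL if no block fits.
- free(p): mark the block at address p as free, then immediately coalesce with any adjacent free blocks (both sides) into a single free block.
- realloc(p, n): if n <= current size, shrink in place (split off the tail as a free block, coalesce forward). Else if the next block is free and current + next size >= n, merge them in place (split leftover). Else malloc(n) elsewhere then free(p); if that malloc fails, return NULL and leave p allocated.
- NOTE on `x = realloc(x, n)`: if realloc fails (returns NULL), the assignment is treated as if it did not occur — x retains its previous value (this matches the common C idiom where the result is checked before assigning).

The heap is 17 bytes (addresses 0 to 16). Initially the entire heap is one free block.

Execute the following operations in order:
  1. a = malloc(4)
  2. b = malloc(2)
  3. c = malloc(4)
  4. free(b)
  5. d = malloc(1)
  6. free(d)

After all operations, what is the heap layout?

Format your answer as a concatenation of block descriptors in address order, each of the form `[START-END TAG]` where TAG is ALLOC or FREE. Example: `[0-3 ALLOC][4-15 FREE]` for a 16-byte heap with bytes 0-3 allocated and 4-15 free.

Answer: [0-3 ALLOC][4-5 FREE][6-9 ALLOC][10-16 FREE]

Derivation:
Op 1: a = malloc(4) -> a = 0; heap: [0-3 ALLOC][4-16 FREE]
Op 2: b = malloc(2) -> b = 4; heap: [0-3 ALLOC][4-5 ALLOC][6-16 FREE]
Op 3: c = malloc(4) -> c = 6; heap: [0-3 ALLOC][4-5 ALLOC][6-9 ALLOC][10-16 FREE]
Op 4: free(b) -> (freed b); heap: [0-3 ALLOC][4-5 FREE][6-9 ALLOC][10-16 FREE]
Op 5: d = malloc(1) -> d = 4; heap: [0-3 ALLOC][4-4 ALLOC][5-5 FREE][6-9 ALLOC][10-16 FREE]
Op 6: free(d) -> (freed d); heap: [0-3 ALLOC][4-5 FREE][6-9 ALLOC][10-16 FREE]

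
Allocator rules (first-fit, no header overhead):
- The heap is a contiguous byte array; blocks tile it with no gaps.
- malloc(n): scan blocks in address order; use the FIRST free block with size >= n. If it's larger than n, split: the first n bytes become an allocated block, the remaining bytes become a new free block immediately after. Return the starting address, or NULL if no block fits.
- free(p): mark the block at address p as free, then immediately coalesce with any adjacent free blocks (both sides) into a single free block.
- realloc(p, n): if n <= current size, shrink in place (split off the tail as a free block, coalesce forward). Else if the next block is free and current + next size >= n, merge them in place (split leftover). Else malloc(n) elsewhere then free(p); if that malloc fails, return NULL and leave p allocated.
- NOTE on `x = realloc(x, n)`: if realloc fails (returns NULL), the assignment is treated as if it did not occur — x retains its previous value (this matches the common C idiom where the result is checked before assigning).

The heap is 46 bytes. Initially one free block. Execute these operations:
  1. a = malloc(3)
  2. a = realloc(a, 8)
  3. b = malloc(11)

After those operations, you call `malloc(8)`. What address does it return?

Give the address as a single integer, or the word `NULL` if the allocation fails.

Answer: 19

Derivation:
Op 1: a = malloc(3) -> a = 0; heap: [0-2 ALLOC][3-45 FREE]
Op 2: a = realloc(a, 8) -> a = 0; heap: [0-7 ALLOC][8-45 FREE]
Op 3: b = malloc(11) -> b = 8; heap: [0-7 ALLOC][8-18 ALLOC][19-45 FREE]
malloc(8): first-fit scan over [0-7 ALLOC][8-18 ALLOC][19-45 FREE] -> 19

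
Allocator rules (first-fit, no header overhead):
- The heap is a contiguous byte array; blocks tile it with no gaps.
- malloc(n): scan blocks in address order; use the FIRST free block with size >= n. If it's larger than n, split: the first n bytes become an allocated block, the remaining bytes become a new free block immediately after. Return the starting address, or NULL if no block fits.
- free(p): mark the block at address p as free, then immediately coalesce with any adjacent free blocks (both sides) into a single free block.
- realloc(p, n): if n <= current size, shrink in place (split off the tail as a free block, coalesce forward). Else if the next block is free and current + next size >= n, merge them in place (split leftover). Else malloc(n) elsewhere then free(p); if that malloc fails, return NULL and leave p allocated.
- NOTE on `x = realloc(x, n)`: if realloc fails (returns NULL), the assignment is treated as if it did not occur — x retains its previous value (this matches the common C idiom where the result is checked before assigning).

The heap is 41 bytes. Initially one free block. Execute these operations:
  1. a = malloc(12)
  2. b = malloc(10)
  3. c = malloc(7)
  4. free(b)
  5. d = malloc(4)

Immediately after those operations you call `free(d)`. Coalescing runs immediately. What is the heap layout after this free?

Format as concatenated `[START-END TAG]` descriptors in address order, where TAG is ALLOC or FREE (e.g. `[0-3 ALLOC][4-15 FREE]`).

Op 1: a = malloc(12) -> a = 0; heap: [0-11 ALLOC][12-40 FREE]
Op 2: b = malloc(10) -> b = 12; heap: [0-11 ALLOC][12-21 ALLOC][22-40 FREE]
Op 3: c = malloc(7) -> c = 22; heap: [0-11 ALLOC][12-21 ALLOC][22-28 ALLOC][29-40 FREE]
Op 4: free(b) -> (freed b); heap: [0-11 ALLOC][12-21 FREE][22-28 ALLOC][29-40 FREE]
Op 5: d = malloc(4) -> d = 12; heap: [0-11 ALLOC][12-15 ALLOC][16-21 FREE][22-28 ALLOC][29-40 FREE]
free(d): d = 12 -> block [12-15 ALLOC]; mark free, coalesce with adjacent free neighbors -> [0-11 ALLOC][12-21 FREE][22-28 ALLOC][29-40 FREE]

Answer: [0-11 ALLOC][12-21 FREE][22-28 ALLOC][29-40 FREE]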